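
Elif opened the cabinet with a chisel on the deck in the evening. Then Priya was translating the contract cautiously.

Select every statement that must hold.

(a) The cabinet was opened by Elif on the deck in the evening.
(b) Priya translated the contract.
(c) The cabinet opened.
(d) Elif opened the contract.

(a) Entailed — every conjunct here is already in the original opening event.
(b) Not entailed — 'was translating' is progressive on an accomplishment; it does not entail the completed 'translated'.
(c) Entailed — 'Elif opened the cabinet' is causative; it entails the inchoative 'the cabinet opened'.
(d) Not entailed — Elif opened the cabinet, not the contract; the contract belongs to the translating event.

(a), (c)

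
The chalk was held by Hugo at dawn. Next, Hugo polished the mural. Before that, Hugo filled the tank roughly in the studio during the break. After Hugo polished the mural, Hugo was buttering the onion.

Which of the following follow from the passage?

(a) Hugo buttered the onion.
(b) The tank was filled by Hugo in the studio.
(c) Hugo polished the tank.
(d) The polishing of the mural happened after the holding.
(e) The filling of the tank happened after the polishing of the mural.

(b), (d)

(a) Not entailed — 'was buttering' is progressive on an accomplishment; it does not entail the completed 'buttered'.
(b) Entailed — every conjunct here is already in the original filling event.
(c) Not entailed — Hugo polished the mural, not the tank; the tank belongs to the filling event.
(d) Entailed — the narrative places the holding before the polishing.
(e) Not entailed — the narrative places the filling before the polishing, not after.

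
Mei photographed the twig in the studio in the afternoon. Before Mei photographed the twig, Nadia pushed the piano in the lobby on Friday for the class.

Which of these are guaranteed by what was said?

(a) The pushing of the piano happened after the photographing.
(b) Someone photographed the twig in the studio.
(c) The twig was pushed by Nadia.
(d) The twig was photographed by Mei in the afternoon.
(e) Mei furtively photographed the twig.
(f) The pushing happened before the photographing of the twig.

(b), (d), (f)

(a) Not entailed — the narrative places the pushing before the photographing, not after.
(b) Entailed — every conjunct here is already in the original photographing event.
(c) Not entailed — Nadia pushed the piano, not the twig; the twig belongs to the photographing event.
(d) Entailed — dropping 'in the studio' leaves a sub-description the original still satisfies.
(e) Not entailed — 'furtively' adds information not in the original event.
(f) Entailed — the narrative places the pushing before the photographing.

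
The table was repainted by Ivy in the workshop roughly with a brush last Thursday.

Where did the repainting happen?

in the workshop

'in the workshop' marks the location of the repainting event.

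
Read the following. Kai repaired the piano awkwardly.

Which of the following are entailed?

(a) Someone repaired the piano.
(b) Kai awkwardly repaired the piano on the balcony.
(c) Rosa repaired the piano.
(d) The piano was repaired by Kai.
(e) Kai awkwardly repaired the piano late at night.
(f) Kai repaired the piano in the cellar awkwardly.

(a) Entailed — the original entails any weakening of itself; this just drops 'awkwardly' and generalizes the agent.
(b) Not entailed — 'on the balcony' adds information not in the original event.
(c) Not entailed — the passage has Kai repairing the piano, not Rosa.
(d) Entailed — the original entails any weakening of itself; this just drops 'awkwardly'.
(e) Not entailed — 'late at night' adds information not in the original event.
(f) Not entailed — 'in the cellar' adds information not in the original event.

(a), (d)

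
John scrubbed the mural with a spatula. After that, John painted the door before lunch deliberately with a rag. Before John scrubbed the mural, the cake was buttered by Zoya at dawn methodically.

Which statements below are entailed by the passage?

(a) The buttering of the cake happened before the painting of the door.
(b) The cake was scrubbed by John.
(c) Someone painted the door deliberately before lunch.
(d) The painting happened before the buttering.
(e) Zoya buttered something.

(a) Entailed — the narrative places the buttering before the painting.
(b) Not entailed — John scrubbed the mural, not the cake; the cake belongs to the buttering event.
(c) Entailed — dropping 'with a rag' and generalizing the agent leaves a sub-description the original still satisfies.
(d) Not entailed — the narrative places the buttering before the painting, not after.
(e) Entailed — the original entails any weakening of itself; this just drops 'methodically', 'at dawn' and generalizes the patient.

(a), (c), (e)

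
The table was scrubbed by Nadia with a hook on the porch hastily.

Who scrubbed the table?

'Nadia' marks the agent of the scrubbing event.

Nadia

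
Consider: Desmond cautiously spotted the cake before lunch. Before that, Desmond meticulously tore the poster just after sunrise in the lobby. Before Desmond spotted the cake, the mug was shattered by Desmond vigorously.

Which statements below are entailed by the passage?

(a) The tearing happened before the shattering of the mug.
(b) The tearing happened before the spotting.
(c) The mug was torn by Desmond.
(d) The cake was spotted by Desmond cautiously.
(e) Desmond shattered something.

(a) Not entailed — the narrative doesn't order the tearing relative to the shattering.
(b) Entailed — the narrative places the tearing before the spotting.
(c) Not entailed — Desmond tore the poster, not the mug; the mug belongs to the shattering event.
(d) Entailed — this follows by dropping conjuncts from the spotting event's description.
(e) Entailed — every conjunct here is already in the original shattering event.

(b), (d), (e)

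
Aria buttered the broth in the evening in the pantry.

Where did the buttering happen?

'in the pantry' marks the location of the buttering event.

in the pantry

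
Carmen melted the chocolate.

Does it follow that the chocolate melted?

'Carmen melted the chocolate' is the causative; it entails the inchoative 'the chocolate melted'.

yes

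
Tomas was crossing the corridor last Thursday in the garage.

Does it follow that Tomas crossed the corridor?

'was crossing' is progressive; for an accomplishment like 'cross the corridor', it doesn't entail completion.

no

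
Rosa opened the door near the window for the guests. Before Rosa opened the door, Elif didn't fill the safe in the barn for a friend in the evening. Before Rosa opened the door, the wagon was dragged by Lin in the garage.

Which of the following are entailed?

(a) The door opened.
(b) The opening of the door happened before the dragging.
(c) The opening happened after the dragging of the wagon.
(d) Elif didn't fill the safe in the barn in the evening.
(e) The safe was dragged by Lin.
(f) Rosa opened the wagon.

(a) Entailed — 'Rosa opened the door' is causative; it entails the inchoative 'the door opened'.
(b) Not entailed — the narrative places the dragging before the opening, not after.
(c) Entailed — the narrative places the dragging before the opening.
(d) Not entailed — dropping 'for a friend' under negation is not valid — the original leaves open that Elif filled the safe some other way.
(e) Not entailed — Lin dragged the wagon, not the safe; the safe belongs to the filling event.
(f) Not entailed — Rosa opened the door, not the wagon; the wagon belongs to the dragging event.

(a), (c)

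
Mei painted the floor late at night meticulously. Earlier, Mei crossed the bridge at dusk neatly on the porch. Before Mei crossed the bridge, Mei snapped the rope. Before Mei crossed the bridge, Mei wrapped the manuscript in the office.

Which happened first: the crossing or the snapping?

the snapping

The connectives place the snapping before the crossing.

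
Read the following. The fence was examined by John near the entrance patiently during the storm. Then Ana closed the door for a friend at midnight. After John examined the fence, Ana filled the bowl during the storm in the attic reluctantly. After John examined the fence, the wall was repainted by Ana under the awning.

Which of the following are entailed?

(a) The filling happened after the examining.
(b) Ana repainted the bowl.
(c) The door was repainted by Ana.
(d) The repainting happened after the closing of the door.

(a) Entailed — the narrative places the examining before the filling.
(b) Not entailed — Ana repainted the wall, not the bowl; the bowl belongs to the filling event.
(c) Not entailed — Ana repainted the wall, not the door; the door belongs to the closing event.
(d) Not entailed — the narrative doesn't order the closing relative to the repainting.

(a)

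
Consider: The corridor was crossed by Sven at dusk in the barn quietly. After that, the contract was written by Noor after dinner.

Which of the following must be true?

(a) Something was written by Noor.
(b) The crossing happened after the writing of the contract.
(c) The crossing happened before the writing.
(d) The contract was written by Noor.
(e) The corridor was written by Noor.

(a) Entailed — dropping 'after dinner' and generalizing the patient leaves a sub-description the original still satisfies.
(b) Not entailed — the narrative places the crossing before the writing, not after.
(c) Entailed — the narrative places the crossing before the writing.
(d) Entailed — this follows by dropping conjuncts from the writing event's description.
(e) Not entailed — Noor wrote the contract, not the corridor; the corridor belongs to the crossing event.

(a), (c), (d)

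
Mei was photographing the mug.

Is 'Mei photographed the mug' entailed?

no

'was photographing' is progressive; for an accomplishment like 'photograph the mug', it doesn't entail completion.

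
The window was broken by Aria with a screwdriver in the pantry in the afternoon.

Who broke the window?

'Aria' marks the agent of the breaking event.

Aria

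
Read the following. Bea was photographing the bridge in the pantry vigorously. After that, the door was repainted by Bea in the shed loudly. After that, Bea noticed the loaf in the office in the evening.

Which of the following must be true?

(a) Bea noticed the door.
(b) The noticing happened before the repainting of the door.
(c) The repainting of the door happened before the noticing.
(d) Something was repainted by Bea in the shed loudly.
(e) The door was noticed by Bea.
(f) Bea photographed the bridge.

(c), (d)

(a) Not entailed — Bea noticed the loaf, not the door; the door belongs to the repainting event.
(b) Not entailed — the narrative places the repainting before the noticing, not after.
(c) Entailed — the narrative places the repainting before the noticing.
(d) Entailed — this follows by dropping conjuncts from the repainting event's description.
(e) Not entailed — Bea noticed the loaf, not the door; the door belongs to the repainting event.
(f) Not entailed — 'was photographing' is progressive on an accomplishment; it does not entail the completed 'photographed'.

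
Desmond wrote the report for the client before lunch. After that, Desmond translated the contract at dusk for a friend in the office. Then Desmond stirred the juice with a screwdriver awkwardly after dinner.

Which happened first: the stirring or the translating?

the translating

The connectives place the translating before the stirring.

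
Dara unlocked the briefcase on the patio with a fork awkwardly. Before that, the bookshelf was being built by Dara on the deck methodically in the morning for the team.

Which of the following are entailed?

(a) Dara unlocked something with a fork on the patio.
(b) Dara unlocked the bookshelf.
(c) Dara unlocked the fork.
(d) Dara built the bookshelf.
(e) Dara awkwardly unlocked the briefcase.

(a), (e)

(a) Entailed — this follows by dropping conjuncts from the unlocking event's description.
(b) Not entailed — Dara unlocked the briefcase, not the bookshelf; the bookshelf belongs to the building event.
(c) Not entailed — the fork is the instrument, not what was unlocked.
(d) Not entailed — 'was building' is progressive on an accomplishment; it does not entail the completed 'built'.
(e) Entailed — dropping 'on the patio', 'with a fork' leaves a sub-description the original still satisfies.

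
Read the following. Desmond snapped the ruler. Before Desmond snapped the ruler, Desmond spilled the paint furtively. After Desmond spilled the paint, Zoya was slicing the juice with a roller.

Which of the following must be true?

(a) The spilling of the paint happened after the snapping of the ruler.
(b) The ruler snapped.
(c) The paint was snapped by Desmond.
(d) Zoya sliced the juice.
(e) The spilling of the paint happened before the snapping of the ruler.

(b), (e)

(a) Not entailed — the narrative places the spilling before the snapping, not after.
(b) Entailed — 'Desmond snapped the ruler' is causative; it entails the inchoative 'the ruler snapped'.
(c) Not entailed — Desmond snapped the ruler, not the paint; the paint belongs to the spilling event.
(d) Not entailed — 'was slicing' is progressive on an accomplishment; it does not entail the completed 'sliced'.
(e) Entailed — the narrative places the spilling before the snapping.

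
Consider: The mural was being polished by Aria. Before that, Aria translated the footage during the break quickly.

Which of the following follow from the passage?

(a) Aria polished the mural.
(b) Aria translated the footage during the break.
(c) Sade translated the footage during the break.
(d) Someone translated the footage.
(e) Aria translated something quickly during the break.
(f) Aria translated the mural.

(a), (b), (d), (e)

(a) Entailed — 'polish' is an activity; 'was polishing' entails that some polishing happened, so 'polished' holds.
(b) Entailed — dropping 'quickly' leaves a sub-description the original still satisfies.
(c) Not entailed — the passage has Aria translating the footage, not Sade.
(d) Entailed — dropping 'quickly', 'during the break' and generalizing the agent leaves a sub-description the original still satisfies.
(e) Entailed — the original entails any weakening of itself; this just generalizes the patient.
(f) Not entailed — Aria translated the footage, not the mural; the mural belongs to the polishing event.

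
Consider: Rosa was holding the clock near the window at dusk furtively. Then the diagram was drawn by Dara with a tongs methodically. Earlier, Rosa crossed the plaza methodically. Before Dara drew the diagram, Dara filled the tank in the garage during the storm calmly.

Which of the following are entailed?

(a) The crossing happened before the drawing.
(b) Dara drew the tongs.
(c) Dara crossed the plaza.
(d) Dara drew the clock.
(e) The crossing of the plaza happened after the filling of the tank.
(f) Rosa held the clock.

(a), (f)

(a) Entailed — the narrative places the crossing before the drawing.
(b) Not entailed — the tongs is the instrument, not what was drawn.
(c) Not entailed — the passage has Rosa crossing the plaza, not Dara.
(d) Not entailed — Dara drew the diagram, not the clock; the clock belongs to the holding event.
(e) Not entailed — the narrative doesn't order the filling relative to the crossing.
(f) Entailed — 'hold' is an activity; 'was holding' entails that some holding happened, so 'held' holds.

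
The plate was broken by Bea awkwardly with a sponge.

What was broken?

'the plate' marks the patient of the breaking event.

the plate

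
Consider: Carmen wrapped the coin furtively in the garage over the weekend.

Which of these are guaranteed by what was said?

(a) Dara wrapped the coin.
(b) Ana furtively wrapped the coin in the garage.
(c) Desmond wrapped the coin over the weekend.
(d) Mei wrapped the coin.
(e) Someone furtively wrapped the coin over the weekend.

(a) Not entailed — the passage has Carmen wrapping the coin, not Dara.
(b) Not entailed — the passage has Carmen wrapping the coin, not Ana.
(c) Not entailed — the passage has Carmen wrapping the coin, not Desmond.
(d) Not entailed — the passage has Carmen wrapping the coin, not Mei.
(e) Entailed — this follows by dropping conjuncts from the wrapping event's description.

(e)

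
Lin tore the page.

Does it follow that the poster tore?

Nothing is said about any poster; only the page is affected.

no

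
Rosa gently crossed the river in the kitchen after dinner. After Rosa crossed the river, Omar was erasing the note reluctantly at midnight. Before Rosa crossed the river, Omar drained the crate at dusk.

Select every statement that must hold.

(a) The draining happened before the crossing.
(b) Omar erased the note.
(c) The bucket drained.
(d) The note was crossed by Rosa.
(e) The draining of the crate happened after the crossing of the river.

(a) Entailed — the narrative places the draining before the crossing.
(b) Not entailed — 'was erasing' is progressive on an accomplishment; it does not entail the completed 'erased'.
(c) Not entailed — the crate is what drained, not the bucket.
(d) Not entailed — Rosa crossed the river, not the note; the note belongs to the erasing event.
(e) Not entailed — the narrative places the draining before the crossing, not after.

(a)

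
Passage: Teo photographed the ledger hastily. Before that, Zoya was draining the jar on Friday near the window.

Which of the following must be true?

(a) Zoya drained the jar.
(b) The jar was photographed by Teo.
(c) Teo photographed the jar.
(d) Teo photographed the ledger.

(a) Not entailed — 'was draining' is progressive on an accomplishment; it does not entail the completed 'drained'.
(b) Not entailed — Teo photographed the ledger, not the jar; the jar belongs to the draining event.
(c) Not entailed — Teo photographed the ledger, not the jar; the jar belongs to the draining event.
(d) Entailed — the original entails any weakening of itself; this just drops 'hastily'.

(d)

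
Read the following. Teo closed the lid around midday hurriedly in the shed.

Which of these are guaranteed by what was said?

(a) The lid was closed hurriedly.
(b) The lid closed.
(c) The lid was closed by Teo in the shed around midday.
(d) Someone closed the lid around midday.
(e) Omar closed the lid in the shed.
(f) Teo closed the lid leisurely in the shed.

(a), (b), (c), (d)

(a) Entailed — dropping 'in the shed', 'around midday' and generalizing the agent leaves a sub-description the original still satisfies.
(b) Entailed — 'Teo closed the lid' is causative; it entails the inchoative 'the lid closed'.
(c) Entailed — dropping 'hurriedly' leaves a sub-description the original still satisfies.
(d) Entailed — dropping 'in the shed', 'hurriedly' and generalizing the agent leaves a sub-description the original still satisfies.
(e) Not entailed — the passage has Teo closing the lid, not Omar.
(f) Not entailed — 'leisurely' adds a manner not in (and inconsistent with) the original.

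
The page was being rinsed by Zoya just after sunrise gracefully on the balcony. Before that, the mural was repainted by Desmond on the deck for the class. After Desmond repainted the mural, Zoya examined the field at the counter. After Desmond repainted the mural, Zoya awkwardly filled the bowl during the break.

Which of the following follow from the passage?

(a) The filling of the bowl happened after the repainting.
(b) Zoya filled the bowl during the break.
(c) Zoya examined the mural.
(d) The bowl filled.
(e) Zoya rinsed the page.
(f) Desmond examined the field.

(a), (b), (d), (e)

(a) Entailed — the narrative places the repainting before the filling.
(b) Entailed — every conjunct here is already in the original filling event.
(c) Not entailed — Zoya examined the field, not the mural; the mural belongs to the repainting event.
(d) Entailed — 'Zoya filled the bowl' is causative; it entails the inchoative 'the bowl filled'.
(e) Entailed — 'rinse' is an activity; 'was rinsing' entails that some rinsing happened, so 'rinsed' holds.
(f) Not entailed — the passage has Zoya examining the field, not Desmond.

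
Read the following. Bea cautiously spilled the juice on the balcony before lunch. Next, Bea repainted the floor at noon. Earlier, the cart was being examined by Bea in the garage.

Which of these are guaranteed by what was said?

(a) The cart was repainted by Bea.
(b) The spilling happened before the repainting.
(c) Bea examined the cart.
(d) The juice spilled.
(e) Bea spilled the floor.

(b), (c), (d)

(a) Not entailed — Bea repainted the floor, not the cart; the cart belongs to the examining event.
(b) Entailed — the narrative places the spilling before the repainting.
(c) Entailed — 'examine' is an activity; 'was examining' entails that some examining happened, so 'examined' holds.
(d) Entailed — 'Bea spilled the juice' is causative; it entails the inchoative 'the juice spilled'.
(e) Not entailed — Bea spilled the juice, not the floor; the floor belongs to the repainting event.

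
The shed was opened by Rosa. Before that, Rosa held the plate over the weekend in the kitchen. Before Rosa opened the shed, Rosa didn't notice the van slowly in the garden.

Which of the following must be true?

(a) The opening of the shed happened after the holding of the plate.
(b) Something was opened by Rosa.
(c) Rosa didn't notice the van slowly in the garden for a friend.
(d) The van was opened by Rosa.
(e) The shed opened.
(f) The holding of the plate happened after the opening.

(a), (b), (c), (e)

(a) Entailed — the narrative places the holding before the opening.
(b) Entailed — generalizing the patient leaves a sub-description the original still satisfies.
(c) Entailed — under negation, adding a further restriction is entailed: if no such noticing event occurred, none occurred for a friend either.
(d) Not entailed — Rosa opened the shed, not the van; the van belongs to the noticing event.
(e) Entailed — 'Rosa opened the shed' is causative; it entails the inchoative 'the shed opened'.
(f) Not entailed — the narrative places the holding before the opening, not after.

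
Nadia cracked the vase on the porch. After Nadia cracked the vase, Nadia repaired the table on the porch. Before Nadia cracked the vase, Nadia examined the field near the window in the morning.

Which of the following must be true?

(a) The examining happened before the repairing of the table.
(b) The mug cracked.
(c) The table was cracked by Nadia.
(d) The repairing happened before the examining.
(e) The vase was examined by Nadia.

(a) Entailed — the narrative places the examining before the repairing.
(b) Not entailed — the vase is what cracked, not the mug.
(c) Not entailed — Nadia cracked the vase, not the table; the table belongs to the repairing event.
(d) Not entailed — the narrative places the examining before the repairing, not after.
(e) Not entailed — Nadia examined the field, not the vase; the vase belongs to the cracking event.

(a)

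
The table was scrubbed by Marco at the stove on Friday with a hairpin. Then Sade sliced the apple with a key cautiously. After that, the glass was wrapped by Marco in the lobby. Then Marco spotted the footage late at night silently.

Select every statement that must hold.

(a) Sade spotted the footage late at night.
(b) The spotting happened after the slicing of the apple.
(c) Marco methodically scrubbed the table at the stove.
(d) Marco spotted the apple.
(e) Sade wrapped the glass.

(a) Not entailed — the passage has Marco spotting the footage, not Sade.
(b) Entailed — the narrative places the slicing before the spotting.
(c) Not entailed — 'methodically' adds information not in the original event.
(d) Not entailed — Marco spotted the footage, not the apple; the apple belongs to the slicing event.
(e) Not entailed — the passage has Marco wrapping the glass, not Sade.

(b)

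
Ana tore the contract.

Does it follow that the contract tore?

yes

'Ana tore the contract' is the causative; it entails the inchoative 'the contract tore'.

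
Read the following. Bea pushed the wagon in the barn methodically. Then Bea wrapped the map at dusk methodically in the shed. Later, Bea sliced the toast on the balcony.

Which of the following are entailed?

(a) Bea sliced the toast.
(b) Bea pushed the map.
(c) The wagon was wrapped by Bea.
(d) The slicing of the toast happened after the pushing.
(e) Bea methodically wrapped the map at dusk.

(a) Entailed — the original entails any weakening of itself; this just drops 'on the balcony'.
(b) Not entailed — Bea pushed the wagon, not the map; the map belongs to the wrapping event.
(c) Not entailed — Bea wrapped the map, not the wagon; the wagon belongs to the pushing event.
(d) Entailed — the narrative places the pushing before the slicing.
(e) Entailed — this follows by dropping conjuncts from the wrapping event's description.

(a), (d), (e)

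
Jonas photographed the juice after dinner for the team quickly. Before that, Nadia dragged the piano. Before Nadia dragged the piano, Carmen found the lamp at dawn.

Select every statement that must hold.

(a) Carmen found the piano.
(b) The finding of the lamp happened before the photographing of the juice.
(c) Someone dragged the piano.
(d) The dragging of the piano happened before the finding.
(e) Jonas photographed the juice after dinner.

(b), (c), (e)

(a) Not entailed — Carmen found the lamp, not the piano; the piano belongs to the dragging event.
(b) Entailed — the narrative places the finding before the photographing.
(c) Entailed — generalizing the agent leaves a sub-description the original still satisfies.
(d) Not entailed — the narrative places the finding before the dragging, not after.
(e) Entailed — the original entails any weakening of itself; this just drops 'quickly', 'for the team'.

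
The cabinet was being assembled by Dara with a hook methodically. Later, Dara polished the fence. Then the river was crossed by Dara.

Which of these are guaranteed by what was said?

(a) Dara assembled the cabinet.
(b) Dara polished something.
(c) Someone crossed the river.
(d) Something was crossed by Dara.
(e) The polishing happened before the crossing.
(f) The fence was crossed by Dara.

(b), (c), (d), (e)

(a) Not entailed — 'was assembling' is progressive on an accomplishment; it does not entail the completed 'assembled'.
(b) Entailed — this follows by dropping conjuncts from the polishing event's description.
(c) Entailed — this follows by dropping conjuncts from the crossing event's description.
(d) Entailed — generalizing the patient leaves a sub-description the original still satisfies.
(e) Entailed — the narrative places the polishing before the crossing.
(f) Not entailed — Dara crossed the river, not the fence; the fence belongs to the polishing event.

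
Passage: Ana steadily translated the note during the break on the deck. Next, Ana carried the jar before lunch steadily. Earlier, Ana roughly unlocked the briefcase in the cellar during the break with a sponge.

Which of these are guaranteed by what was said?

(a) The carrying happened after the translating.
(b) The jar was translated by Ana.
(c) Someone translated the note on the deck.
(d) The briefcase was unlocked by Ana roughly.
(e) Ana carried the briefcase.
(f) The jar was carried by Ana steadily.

(a), (c), (d), (f)

(a) Entailed — the narrative places the translating before the carrying.
(b) Not entailed — Ana translated the note, not the jar; the jar belongs to the carrying event.
(c) Entailed — every conjunct here is already in the original translating event.
(d) Entailed — every conjunct here is already in the original unlocking event.
(e) Not entailed — Ana carried the jar, not the briefcase; the briefcase belongs to the unlocking event.
(f) Entailed — dropping 'before lunch' leaves a sub-description the original still satisfies.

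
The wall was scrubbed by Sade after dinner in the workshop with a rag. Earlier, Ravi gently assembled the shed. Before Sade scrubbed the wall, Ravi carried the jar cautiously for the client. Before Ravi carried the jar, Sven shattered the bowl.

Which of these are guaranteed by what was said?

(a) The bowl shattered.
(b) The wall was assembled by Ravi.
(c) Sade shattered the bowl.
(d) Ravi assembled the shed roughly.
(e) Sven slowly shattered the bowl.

(a)

(a) Entailed — 'Sven shattered the bowl' is causative; it entails the inchoative 'the bowl shattered'.
(b) Not entailed — Ravi assembled the shed, not the wall; the wall belongs to the scrubbing event.
(c) Not entailed — the passage has Sven shattering the bowl, not Sade.
(d) Not entailed — 'roughly' adds a manner not in (and inconsistent with) the original.
(e) Not entailed — 'slowly' adds information not in the original event.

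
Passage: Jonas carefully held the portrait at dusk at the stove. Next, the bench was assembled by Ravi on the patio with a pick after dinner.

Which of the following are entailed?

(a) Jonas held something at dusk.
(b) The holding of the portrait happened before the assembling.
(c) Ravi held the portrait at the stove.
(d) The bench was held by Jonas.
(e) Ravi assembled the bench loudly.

(a) Entailed — the original entails any weakening of itself; this just drops 'carefully', 'at the stove' and generalizes the patient.
(b) Entailed — the narrative places the holding before the assembling.
(c) Not entailed — the passage has Jonas holding the portrait, not Ravi.
(d) Not entailed — Jonas held the portrait, not the bench; the bench belongs to the assembling event.
(e) Not entailed — 'loudly' adds information not in the original event.

(a), (b)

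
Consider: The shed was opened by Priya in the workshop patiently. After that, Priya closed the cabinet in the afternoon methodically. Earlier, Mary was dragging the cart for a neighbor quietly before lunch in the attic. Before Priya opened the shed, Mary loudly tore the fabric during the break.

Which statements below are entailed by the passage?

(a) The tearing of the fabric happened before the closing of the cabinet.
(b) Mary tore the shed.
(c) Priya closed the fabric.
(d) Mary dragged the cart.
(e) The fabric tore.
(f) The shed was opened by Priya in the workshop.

(a), (d), (e), (f)

(a) Entailed — the narrative places the tearing before the closing.
(b) Not entailed — Mary tore the fabric, not the shed; the shed belongs to the opening event.
(c) Not entailed — Priya closed the cabinet, not the fabric; the fabric belongs to the tearing event.
(d) Entailed — 'drag' is an activity; 'was dragging' entails that some dragging happened, so 'dragged' holds.
(e) Entailed — 'Mary tore the fabric' is causative; it entails the inchoative 'the fabric tore'.
(f) Entailed — every conjunct here is already in the original opening event.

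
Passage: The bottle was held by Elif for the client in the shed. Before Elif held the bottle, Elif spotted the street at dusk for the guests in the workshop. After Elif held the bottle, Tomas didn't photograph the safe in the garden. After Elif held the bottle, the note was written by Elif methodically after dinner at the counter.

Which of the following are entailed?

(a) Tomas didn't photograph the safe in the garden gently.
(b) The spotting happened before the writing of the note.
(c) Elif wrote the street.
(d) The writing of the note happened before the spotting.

(a) Entailed — under negation, adding a further restriction is entailed: if no such photographing event occurred, none occurred gently either.
(b) Entailed — the narrative places the spotting before the writing.
(c) Not entailed — Elif wrote the note, not the street; the street belongs to the spotting event.
(d) Not entailed — the narrative places the spotting before the writing, not after.

(a), (b)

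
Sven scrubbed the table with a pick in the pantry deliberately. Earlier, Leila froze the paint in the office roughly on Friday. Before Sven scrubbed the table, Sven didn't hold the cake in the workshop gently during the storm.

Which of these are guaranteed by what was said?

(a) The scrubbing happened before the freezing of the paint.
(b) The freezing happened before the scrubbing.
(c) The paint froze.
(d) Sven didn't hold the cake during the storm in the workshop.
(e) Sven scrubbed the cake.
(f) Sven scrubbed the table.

(a) Not entailed — the narrative places the freezing before the scrubbing, not after.
(b) Entailed — the narrative places the freezing before the scrubbing.
(c) Entailed — 'Leila froze the paint' is causative; it entails the inchoative 'the paint froze'.
(d) Not entailed — dropping 'gently' under negation is not valid — the original leaves open that Sven held the cake some other way.
(e) Not entailed — Sven scrubbed the table, not the cake; the cake belongs to the holding event.
(f) Entailed — every conjunct here is already in the original scrubbing event.

(b), (c), (f)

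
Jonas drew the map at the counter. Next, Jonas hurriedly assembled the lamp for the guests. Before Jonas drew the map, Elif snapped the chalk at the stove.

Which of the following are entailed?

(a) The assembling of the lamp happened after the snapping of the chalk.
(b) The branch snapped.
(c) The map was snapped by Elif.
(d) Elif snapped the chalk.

(a) Entailed — the narrative places the snapping before the assembling.
(b) Not entailed — the chalk is what snapped, not the branch.
(c) Not entailed — Elif snapped the chalk, not the map; the map belongs to the drawing event.
(d) Entailed — every conjunct here is already in the original snapping event.

(a), (d)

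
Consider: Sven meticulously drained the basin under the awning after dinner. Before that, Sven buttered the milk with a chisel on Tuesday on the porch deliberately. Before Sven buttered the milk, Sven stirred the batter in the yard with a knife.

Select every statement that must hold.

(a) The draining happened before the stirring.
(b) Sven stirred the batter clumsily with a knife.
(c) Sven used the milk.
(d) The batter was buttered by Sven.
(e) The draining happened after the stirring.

(a) Not entailed — the narrative places the stirring before the draining, not after.
(b) Not entailed — 'clumsily' adds information not in the original event.
(c) Not entailed — the milk is the patient, not an instrument — Sven used a chisel.
(d) Not entailed — Sven buttered the milk, not the batter; the batter belongs to the stirring event.
(e) Entailed — the narrative places the stirring before the draining.

(e)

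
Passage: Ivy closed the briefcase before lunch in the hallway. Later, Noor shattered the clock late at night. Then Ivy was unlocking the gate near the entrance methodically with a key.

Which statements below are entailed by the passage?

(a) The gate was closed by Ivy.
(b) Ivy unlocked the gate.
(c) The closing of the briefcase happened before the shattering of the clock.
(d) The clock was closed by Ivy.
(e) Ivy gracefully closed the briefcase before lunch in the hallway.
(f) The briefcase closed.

(a) Not entailed — Ivy closed the briefcase, not the gate; the gate belongs to the unlocking event.
(b) Not entailed — 'was unlocking' is progressive on an accomplishment; it does not entail the completed 'unlocked'.
(c) Entailed — the narrative places the closing before the shattering.
(d) Not entailed — Ivy closed the briefcase, not the clock; the clock belongs to the shattering event.
(e) Not entailed — 'gracefully' adds information not in the original event.
(f) Entailed — 'Ivy closed the briefcase' is causative; it entails the inchoative 'the briefcase closed'.

(c), (f)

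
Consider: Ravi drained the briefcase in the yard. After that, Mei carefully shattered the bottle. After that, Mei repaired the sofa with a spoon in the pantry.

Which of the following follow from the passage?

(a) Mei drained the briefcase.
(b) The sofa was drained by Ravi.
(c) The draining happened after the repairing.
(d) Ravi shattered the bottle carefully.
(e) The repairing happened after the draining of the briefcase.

(a) Not entailed — the passage has Ravi draining the briefcase, not Mei.
(b) Not entailed — Ravi drained the briefcase, not the sofa; the sofa belongs to the repairing event.
(c) Not entailed — the narrative places the draining before the repairing, not after.
(d) Not entailed — the passage has Mei shattering the bottle, not Ravi.
(e) Entailed — the narrative places the draining before the repairing.

(e)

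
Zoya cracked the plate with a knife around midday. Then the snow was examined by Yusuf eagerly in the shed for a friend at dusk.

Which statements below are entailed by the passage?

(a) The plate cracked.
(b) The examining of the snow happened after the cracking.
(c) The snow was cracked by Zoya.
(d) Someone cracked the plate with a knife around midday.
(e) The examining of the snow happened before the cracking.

(a), (b), (d)

(a) Entailed — 'Zoya cracked the plate' is causative; it entails the inchoative 'the plate cracked'.
(b) Entailed — the narrative places the cracking before the examining.
(c) Not entailed — Zoya cracked the plate, not the snow; the snow belongs to the examining event.
(d) Entailed — generalizing the agent leaves a sub-description the original still satisfies.
(e) Not entailed — the narrative places the cracking before the examining, not after.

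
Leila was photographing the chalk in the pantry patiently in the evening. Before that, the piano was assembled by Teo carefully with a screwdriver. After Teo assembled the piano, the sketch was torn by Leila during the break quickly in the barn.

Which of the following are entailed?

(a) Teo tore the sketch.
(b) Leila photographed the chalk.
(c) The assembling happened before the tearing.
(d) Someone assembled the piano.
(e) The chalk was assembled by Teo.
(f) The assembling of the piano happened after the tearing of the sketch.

(c), (d)

(a) Not entailed — the passage has Leila tearing the sketch, not Teo.
(b) Not entailed — 'was photographing' is progressive on an accomplishment; it does not entail the completed 'photographed'.
(c) Entailed — the narrative places the assembling before the tearing.
(d) Entailed — this follows by dropping conjuncts from the assembling event's description.
(e) Not entailed — Teo assembled the piano, not the chalk; the chalk belongs to the photographing event.
(f) Not entailed — the narrative places the assembling before the tearing, not after.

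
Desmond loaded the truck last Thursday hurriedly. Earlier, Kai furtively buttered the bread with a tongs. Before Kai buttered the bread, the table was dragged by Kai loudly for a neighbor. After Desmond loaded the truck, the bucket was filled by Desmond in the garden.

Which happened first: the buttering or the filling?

the buttering

The connectives place the buttering before the filling.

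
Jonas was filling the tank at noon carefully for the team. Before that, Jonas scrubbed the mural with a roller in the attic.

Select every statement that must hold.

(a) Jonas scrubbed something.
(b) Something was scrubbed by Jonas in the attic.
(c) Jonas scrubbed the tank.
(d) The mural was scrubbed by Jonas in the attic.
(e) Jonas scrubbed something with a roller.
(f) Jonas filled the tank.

(a) Entailed — dropping 'with a roller', 'in the attic' and generalizing the patient leaves a sub-description the original still satisfies.
(b) Entailed — the original entails any weakening of itself; this just drops 'with a roller' and generalizes the patient.
(c) Not entailed — Jonas scrubbed the mural, not the tank; the tank belongs to the filling event.
(d) Entailed — dropping 'with a roller' leaves a sub-description the original still satisfies.
(e) Entailed — dropping 'in the attic' and generalizing the patient leaves a sub-description the original still satisfies.
(f) Not entailed — 'was filling' is progressive on an accomplishment; it does not entail the completed 'filled'.

(a), (b), (d), (e)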